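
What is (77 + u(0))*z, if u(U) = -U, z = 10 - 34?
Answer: -1848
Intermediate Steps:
z = -24
(77 + u(0))*z = (77 - 1*0)*(-24) = (77 + 0)*(-24) = 77*(-24) = -1848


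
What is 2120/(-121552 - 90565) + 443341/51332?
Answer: 93931339057/10888389844 ≈ 8.6267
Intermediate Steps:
2120/(-121552 - 90565) + 443341/51332 = 2120/(-212117) + 443341*(1/51332) = 2120*(-1/212117) + 443341/51332 = -2120/212117 + 443341/51332 = 93931339057/10888389844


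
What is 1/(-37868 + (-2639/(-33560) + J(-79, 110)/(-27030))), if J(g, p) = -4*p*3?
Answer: -30237560/1145032067701 ≈ -2.6408e-5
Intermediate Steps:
J(g, p) = -12*p
1/(-37868 + (-2639/(-33560) + J(-79, 110)/(-27030))) = 1/(-37868 + (-2639/(-33560) - 12*110/(-27030))) = 1/(-37868 + (-2639*(-1/33560) - 1320*(-1/27030))) = 1/(-37868 + (2639/33560 + 44/901)) = 1/(-37868 + 3854379/30237560) = 1/(-1145032067701/30237560) = -30237560/1145032067701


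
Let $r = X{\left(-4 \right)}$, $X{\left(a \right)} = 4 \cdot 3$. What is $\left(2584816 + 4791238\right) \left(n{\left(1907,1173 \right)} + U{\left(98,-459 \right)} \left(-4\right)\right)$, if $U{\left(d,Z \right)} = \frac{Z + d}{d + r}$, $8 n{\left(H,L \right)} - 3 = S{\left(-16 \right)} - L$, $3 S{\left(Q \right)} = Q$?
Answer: $- \frac{325656472127}{330} \approx -9.8684 \cdot 10^{8}$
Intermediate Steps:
$X{\left(a \right)} = 12$
$r = 12$
$S{\left(Q \right)} = \frac{Q}{3}$
$n{\left(H,L \right)} = - \frac{7}{24} - \frac{L}{8}$ ($n{\left(H,L \right)} = \frac{3}{8} + \frac{\frac{1}{3} \left(-16\right) - L}{8} = \frac{3}{8} + \frac{- \frac{16}{3} - L}{8} = \frac{3}{8} - \left(\frac{2}{3} + \frac{L}{8}\right) = - \frac{7}{24} - \frac{L}{8}$)
$U{\left(d,Z \right)} = \frac{Z + d}{12 + d}$ ($U{\left(d,Z \right)} = \frac{Z + d}{d + 12} = \frac{Z + d}{12 + d}$)
$\left(2584816 + 4791238\right) \left(n{\left(1907,1173 \right)} + U{\left(98,-459 \right)} \left(-4\right)\right) = \left(2584816 + 4791238\right) \left(\left(- \frac{7}{24} - \frac{1173}{8}\right) + \frac{-459 + 98}{12 + 98} \left(-4\right)\right) = 7376054 \left(\left(- \frac{7}{24} - \frac{1173}{8}\right) + \frac{1}{110} \left(-361\right) \left(-4\right)\right) = 7376054 \left(- \frac{1763}{12} + \frac{1}{110} \left(-361\right) \left(-4\right)\right) = 7376054 \left(- \frac{1763}{12} - - \frac{722}{55}\right) = 7376054 \left(- \frac{1763}{12} + \frac{722}{55}\right) = 7376054 \left(- \frac{88301}{660}\right) = - \frac{325656472127}{330}$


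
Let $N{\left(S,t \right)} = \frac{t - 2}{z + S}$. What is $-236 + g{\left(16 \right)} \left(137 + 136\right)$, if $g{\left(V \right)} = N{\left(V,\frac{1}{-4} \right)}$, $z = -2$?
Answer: $- \frac{2239}{8} \approx -279.88$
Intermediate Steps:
$N{\left(S,t \right)} = \frac{-2 + t}{-2 + S}$ ($N{\left(S,t \right)} = \frac{t - 2}{-2 + S} = \frac{-2 + t}{-2 + S}$)
$g{\left(V \right)} = - \frac{9}{4 \left(-2 + V\right)}$ ($g{\left(V \right)} = \frac{-2 + \frac{1}{-4}}{-2 + V} = \frac{-2 - \frac{1}{4}}{-2 + V} = \frac{1}{-2 + V} \left(- \frac{9}{4}\right) = - \frac{9}{4 \left(-2 + V\right)}$)
$-236 + g{\left(16 \right)} \left(137 + 136\right) = -236 + - \frac{9}{-8 + 4 \cdot 16} \left(137 + 136\right) = -236 + - \frac{9}{-8 + 64} \cdot 273 = -236 + - \frac{9}{56} \cdot 273 = -236 + \left(-9\right) \frac{1}{56} \cdot 273 = -236 - \frac{351}{8} = - \frac{2239}{8}$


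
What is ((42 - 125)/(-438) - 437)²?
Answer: 36604490329/191844 ≈ 1.9080e+5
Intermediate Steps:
((42 - 125)/(-438) - 437)² = (-83*(-1/438) - 437)² = (83/438 - 437)² = (-191323/438)² = 36604490329/191844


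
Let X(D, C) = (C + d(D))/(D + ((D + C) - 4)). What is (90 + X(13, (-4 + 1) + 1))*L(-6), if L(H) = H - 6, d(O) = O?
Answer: -5433/5 ≈ -1086.6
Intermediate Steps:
L(H) = -6 + H
X(D, C) = (C + D)/(-4 + C + 2*D) (X(D, C) = (C + D)/(D + ((D + C) - 4)) = (C + D)/(D + ((C + D) - 4)) = (C + D)/(D + (-4 + C + D)) = (C + D)/(-4 + C + 2*D))
(90 + X(13, (-4 + 1) + 1))*L(-6) = (90 + (((-4 + 1) + 1) + 13)/(-4 + ((-4 + 1) + 1) + 2*13))*(-6 - 6) = (90 + ((-3 + 1) + 13)/(-4 + (-3 + 1) + 26))*(-12) = (90 + (-2 + 13)/(-4 - 2 + 26))*(-12) = (90 + 11/20)*(-12) = (1811/20)*(-12) = -5433/5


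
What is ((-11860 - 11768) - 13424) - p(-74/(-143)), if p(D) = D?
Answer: -5298510/143 ≈ -37053.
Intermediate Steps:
((-11860 - 11768) - 13424) - p(-74/(-143)) = ((-11860 - 11768) - 13424) - (-74)/(-143) = (-23628 - 13424) - (-74)*(-1)/143 = -37052 - 1*74/143 = -37052 - 74/143 = -5298510/143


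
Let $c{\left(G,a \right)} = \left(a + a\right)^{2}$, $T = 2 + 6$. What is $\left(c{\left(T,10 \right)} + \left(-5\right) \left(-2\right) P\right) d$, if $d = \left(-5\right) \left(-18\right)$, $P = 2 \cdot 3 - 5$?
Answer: $36900$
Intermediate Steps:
$P = 1$ ($P = 6 - 5 = 1$)
$d = 90$
$T = 8$
$c{\left(G,a \right)} = 4 a^{2}$ ($c{\left(G,a \right)} = \left(2 a\right)^{2} = 4 a^{2}$)
$\left(c{\left(T,10 \right)} + \left(-5\right) \left(-2\right) P\right) d = \left(4 \cdot 10^{2} + \left(-5\right) \left(-2\right) 1\right) 90 = \left(4 \cdot 100 + 10 \cdot 1\right) 90 = \left(400 + 10\right) 90 = 410 \cdot 90 = 36900$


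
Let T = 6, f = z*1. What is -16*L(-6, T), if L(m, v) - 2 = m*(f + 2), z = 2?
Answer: 352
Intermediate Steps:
f = 2 (f = 2*1 = 2)
L(m, v) = 2 + 4*m (L(m, v) = 2 + m*(2 + 2) = 2 + m*4 = 2 + 4*m)
-16*L(-6, T) = -16*(2 + 4*(-6)) = -16*(2 - 24) = -16*(-22) = 352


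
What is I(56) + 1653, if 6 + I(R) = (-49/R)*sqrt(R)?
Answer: 1647 - 7*sqrt(14)/4 ≈ 1640.5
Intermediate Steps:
I(R) = -6 - 49/sqrt(R) (I(R) = -6 + (-49/R)*sqrt(R) = -6 - 49/sqrt(R))
I(56) + 1653 = (-6 - 7*sqrt(14)/4) + 1653 = 1647 - 7*sqrt(14)/4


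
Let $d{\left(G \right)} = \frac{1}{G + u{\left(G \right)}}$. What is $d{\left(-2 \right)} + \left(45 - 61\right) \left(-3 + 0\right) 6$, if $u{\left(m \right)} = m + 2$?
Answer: $\frac{575}{2} \approx 287.5$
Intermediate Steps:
$u{\left(m \right)} = 2 + m$
$d{\left(G \right)} = \frac{1}{2 + 2 G}$ ($d{\left(G \right)} = \frac{1}{G + \left(2 + G\right)} = \frac{1}{2 + 2 G}$)
$d{\left(-2 \right)} + \left(45 - 61\right) \left(-3 + 0\right) 6 = \frac{1}{2 \left(1 - 2\right)} + \left(45 - 61\right) \left(-3 + 0\right) 6 = \frac{1}{2 \left(-1\right)} - 16 \left(\left(-3\right) 6\right) = \frac{1}{2} \left(-1\right) - -288 = - \frac{1}{2} + 288 = \frac{575}{2}$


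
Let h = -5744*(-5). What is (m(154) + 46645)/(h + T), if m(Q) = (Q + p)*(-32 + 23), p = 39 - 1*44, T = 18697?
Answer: 45304/47417 ≈ 0.95544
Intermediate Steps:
h = 28720
p = -5 (p = 39 - 44 = -5)
m(Q) = 45 - 9*Q (m(Q) = (Q - 5)*(-32 + 23) = (-5 + Q)*(-9) = 45 - 9*Q)
(m(154) + 46645)/(h + T) = ((45 - 9*154) + 46645)/(28720 + 18697) = ((45 - 1386) + 46645)/47417 = (-1341 + 46645)*(1/47417) = 45304*(1/47417) = 45304/47417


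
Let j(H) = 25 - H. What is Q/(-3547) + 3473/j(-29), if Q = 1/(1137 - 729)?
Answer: 837673699/13024584 ≈ 64.315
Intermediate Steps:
Q = 1/408 ≈ 0.0024510
Q/(-3547) + 3473/j(-29) = (1/408)/(-3547) + 3473/(25 - 1*(-29)) = (1/408)*(-1/3547) + 3473/(25 + 29) = -1/1447176 + 3473/54 = 837673699/13024584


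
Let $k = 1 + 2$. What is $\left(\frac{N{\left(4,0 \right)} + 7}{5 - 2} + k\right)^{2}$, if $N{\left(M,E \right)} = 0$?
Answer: $\frac{256}{9} \approx 28.444$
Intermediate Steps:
$k = 3$
$\left(\frac{N{\left(4,0 \right)} + 7}{5 - 2} + k\right)^{2} = \left(\frac{0 + 7}{5 - 2} + 3\right)^{2} = \left(\frac{7}{3} + 3\right)^{2} = \left(\frac{16}{3}\right)^{2} = \frac{256}{9}$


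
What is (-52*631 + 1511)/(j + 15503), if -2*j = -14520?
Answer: -31301/22763 ≈ -1.3751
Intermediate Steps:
j = 7260 (j = -½*(-14520) = 7260)
(-52*631 + 1511)/(j + 15503) = (-52*631 + 1511)/(7260 + 15503) = (-32812 + 1511)/22763 = -31301*1/22763 = -31301/22763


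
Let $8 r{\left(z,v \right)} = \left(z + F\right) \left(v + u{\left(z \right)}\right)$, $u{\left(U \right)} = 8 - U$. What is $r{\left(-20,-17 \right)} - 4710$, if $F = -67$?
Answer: $- \frac{38637}{8} \approx -4829.6$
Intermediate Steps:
$r{\left(z,v \right)} = \frac{\left(-67 + z\right) \left(8 + v - z\right)}{8}$ ($r{\left(z,v \right)} = \frac{\left(z - 67\right) \left(v - \left(-8 + z\right)\right)}{8} = \frac{\left(-67 + z\right) \left(8 + v - z\right)}{8}$)
$r{\left(-20,-17 \right)} - 4710 = \left(-67 - - \frac{1139}{8} - \frac{\left(-20\right)^{2}}{8} + \frac{75}{8} \left(-20\right) + \frac{1}{8} \left(-17\right) \left(-20\right)\right) - 4710 = \left(-67 + \frac{1139}{8} - 50 - \frac{375}{2} + \frac{85}{2}\right) - 4710 = - \frac{957}{8} - 4710 = - \frac{38637}{8}$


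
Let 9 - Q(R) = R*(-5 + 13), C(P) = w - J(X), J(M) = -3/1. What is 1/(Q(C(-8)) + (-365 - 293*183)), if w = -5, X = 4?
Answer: -1/53959 ≈ -1.8533e-5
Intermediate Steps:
J(M) = -3 (J(M) = -3*1 = -3)
C(P) = -2 (C(P) = -5 - 1*(-3) = -5 + 3 = -2)
Q(R) = 9 - 8*R (Q(R) = 9 - R*(-5 + 13) = 9 - R*8 = 9 - 8*R)
1/(Q(C(-8)) + (-365 - 293*183)) = 1/((9 - 8*(-2)) + (-365 - 293*183)) = 1/((9 + 16) + (-365 - 53619)) = 1/(25 - 53984) = 1/(-53959) = -1/53959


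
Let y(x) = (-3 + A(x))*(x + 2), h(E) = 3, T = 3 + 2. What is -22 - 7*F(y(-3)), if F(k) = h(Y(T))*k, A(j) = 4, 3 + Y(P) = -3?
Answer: -1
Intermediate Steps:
T = 5
Y(P) = -6 (Y(P) = -3 - 3 = -6)
y(x) = 2 + x (y(x) = (-3 + 4)*(x + 2) = 1*(2 + x) = 2 + x)
F(k) = 3*k
-22 - 7*F(y(-3)) = -22 - 21*(2 - 3) = -22 - 21*(-1) = -22 - 7*(-3) = -22 + 21 = -1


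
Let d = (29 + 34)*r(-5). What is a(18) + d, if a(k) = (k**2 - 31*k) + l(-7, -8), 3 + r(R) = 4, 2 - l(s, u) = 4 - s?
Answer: -180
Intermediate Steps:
l(s, u) = -2 + s (l(s, u) = 2 - (4 - s) = 2 + (-4 + s) = -2 + s)
r(R) = 1 (r(R) = -3 + 4 = 1)
d = 63 (d = (29 + 34)*1 = 63*1 = 63)
a(k) = -9 + k**2 - 31*k (a(k) = (k**2 - 31*k) + (-2 - 7) = (k**2 - 31*k) - 9 = -9 + k**2 - 31*k)
a(18) + d = (-9 + 18**2 - 31*18) + 63 = (-9 + 324 - 558) + 63 = -243 + 63 = -180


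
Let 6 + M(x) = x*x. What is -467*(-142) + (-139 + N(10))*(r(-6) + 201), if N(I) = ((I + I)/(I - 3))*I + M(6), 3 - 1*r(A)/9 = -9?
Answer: 290231/7 ≈ 41462.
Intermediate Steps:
r(A) = 108 (r(A) = 27 - 9*(-9) = 27 + 81 = 108)
M(x) = -6 + x² (M(x) = -6 + x*x = -6 + x²)
N(I) = 30 + 2*I²/(-3 + I) (N(I) = ((I + I)/(I - 3))*I + (-6 + 6²) = ((2*I)/(-3 + I))*I + (-6 + 36) = (2*I/(-3 + I))*I + 30 = 2*I²/(-3 + I) + 30 = 30 + 2*I²/(-3 + I))
-467*(-142) + (-139 + N(10))*(r(-6) + 201) = -467*(-142) + (-139 + 2*(-45 + 10² + 15*10)/(-3 + 10))*(108 + 201) = 66314 + (-139 + 2*(-45 + 100 + 150)/7)*309 = 66314 + (-139 + 2*(⅐)*205)*309 = 66314 + (-139 + 410/7)*309 = 66314 - 563/7*309 = 66314 - 173967/7 = 290231/7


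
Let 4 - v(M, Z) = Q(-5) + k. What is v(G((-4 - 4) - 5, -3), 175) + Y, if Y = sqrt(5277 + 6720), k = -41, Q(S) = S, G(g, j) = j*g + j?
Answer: 50 + 3*sqrt(1333) ≈ 159.53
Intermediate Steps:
G(g, j) = j + g*j (G(g, j) = g*j + j = j + g*j)
v(M, Z) = 50 (v(M, Z) = 4 - (-5 - 41) = 4 - 1*(-46) = 4 + 46 = 50)
Y = 3*sqrt(1333) (Y = sqrt(11997) = 3*sqrt(1333) ≈ 109.53)
v(G((-4 - 4) - 5, -3), 175) + Y = 50 + 3*sqrt(1333)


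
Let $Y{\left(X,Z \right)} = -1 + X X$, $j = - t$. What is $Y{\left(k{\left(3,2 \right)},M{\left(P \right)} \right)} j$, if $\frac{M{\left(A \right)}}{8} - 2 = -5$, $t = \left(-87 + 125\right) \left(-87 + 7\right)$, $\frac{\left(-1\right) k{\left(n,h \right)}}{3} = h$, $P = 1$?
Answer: $106400$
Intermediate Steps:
$k{\left(n,h \right)} = - 3 h$
$t = -3040$ ($t = 38 \left(-80\right) = -3040$)
$M{\left(A \right)} = -24$ ($M{\left(A \right)} = 16 + 8 \left(-5\right) = 16 - 40 = -24$)
$j = 3040$ ($j = \left(-1\right) \left(-3040\right) = 3040$)
$Y{\left(X,Z \right)} = -1 + X^{2}$
$Y{\left(k{\left(3,2 \right)},M{\left(P \right)} \right)} j = \left(-1 + \left(\left(-3\right) 2\right)^{2}\right) 3040 = \left(-1 + \left(-6\right)^{2}\right) 3040 = \left(-1 + 36\right) 3040 = 35 \cdot 3040 = 106400$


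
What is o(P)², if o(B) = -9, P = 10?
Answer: 81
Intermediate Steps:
o(P)² = (-9)² = 81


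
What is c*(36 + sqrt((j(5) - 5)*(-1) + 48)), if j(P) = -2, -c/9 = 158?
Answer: -51192 - 1422*sqrt(55) ≈ -61738.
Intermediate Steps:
c = -1422 (c = -9*158 = -1422)
c*(36 + sqrt((j(5) - 5)*(-1) + 48)) = -1422*(36 + sqrt((-2 - 5)*(-1) + 48)) = -1422*(36 + sqrt(-7*(-1) + 48)) = -1422*(36 + sqrt(7 + 48)) = -1422*(36 + sqrt(55)) = -51192 - 1422*sqrt(55)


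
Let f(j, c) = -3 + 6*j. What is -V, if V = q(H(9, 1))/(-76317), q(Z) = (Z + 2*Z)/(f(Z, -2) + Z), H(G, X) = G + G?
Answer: 6/1042999 ≈ 5.7526e-6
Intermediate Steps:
H(G, X) = 2*G
q(Z) = 3*Z/(-3 + 7*Z) (q(Z) = (Z + 2*Z)/((-3 + 6*Z) + Z) = (3*Z)/(-3 + 7*Z) = 3*Z/(-3 + 7*Z))
V = -6/1042999 (V = (3*(2*9)/(-3 + 7*(2*9)))/(-76317) = (3*18/(-3 + 7*18))*(-1/76317) = (3*18/(-3 + 126))*(-1/76317) = (3*18/123)*(-1/76317) = (3*18*(1/123))*(-1/76317) = (18/41)*(-1/76317) = -6/1042999 ≈ -5.7526e-6)
-V = -1*(-6/1042999) = 6/1042999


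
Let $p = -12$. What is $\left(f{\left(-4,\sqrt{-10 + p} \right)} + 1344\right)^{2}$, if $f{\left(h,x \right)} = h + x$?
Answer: $\left(1340 + i \sqrt{22}\right)^{2} \approx 1.7956 \cdot 10^{6} + 1.257 \cdot 10^{4} i$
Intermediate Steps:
$\left(f{\left(-4,\sqrt{-10 + p} \right)} + 1344\right)^{2} = \left(\left(-4 + \sqrt{-10 - 12}\right) + 1344\right)^{2} = \left(\left(-4 + \sqrt{-22}\right) + 1344\right)^{2} = \left(\left(-4 + i \sqrt{22}\right) + 1344\right)^{2} = \left(1340 + i \sqrt{22}\right)^{2}$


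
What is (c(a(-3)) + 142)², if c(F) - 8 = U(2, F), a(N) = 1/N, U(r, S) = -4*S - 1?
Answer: 203401/9 ≈ 22600.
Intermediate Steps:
U(r, S) = -1 - 4*S
c(F) = 7 - 4*F (c(F) = 8 + (-1 - 4*F) = 7 - 4*F)
(c(a(-3)) + 142)² = ((7 - 4/(-3)) + 142)² = ((7 - 4*(-⅓)) + 142)² = ((7 + 4/3) + 142)² = (25/3 + 142)² = (451/3)² = 203401/9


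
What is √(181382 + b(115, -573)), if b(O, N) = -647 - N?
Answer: 2*√45327 ≈ 425.80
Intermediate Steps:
√(181382 + b(115, -573)) = √(181382 + (-647 - 1*(-573))) = √(181382 + (-647 + 573)) = √(181382 - 74) = √181308 = 2*√45327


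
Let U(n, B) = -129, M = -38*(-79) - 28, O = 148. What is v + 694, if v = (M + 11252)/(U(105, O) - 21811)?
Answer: 7606067/10970 ≈ 693.35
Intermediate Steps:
M = 2974 (M = 3002 - 28 = 2974)
v = -7113/10970 (v = (2974 + 11252)/(-129 - 21811) = 14226/(-21940) = 14226*(-1/21940) = -7113/10970 ≈ -0.64841)
v + 694 = -7113/10970 + 694 = 7606067/10970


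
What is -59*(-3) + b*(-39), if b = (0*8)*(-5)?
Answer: 177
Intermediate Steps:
b = 0 (b = 0*(-5) = 0)
-59*(-3) + b*(-39) = -59*(-3) + 0*(-39) = 177 + 0 = 177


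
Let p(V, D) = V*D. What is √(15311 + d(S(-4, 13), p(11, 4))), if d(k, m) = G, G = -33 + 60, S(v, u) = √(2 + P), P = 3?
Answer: √15338 ≈ 123.85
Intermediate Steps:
p(V, D) = D*V
S(v, u) = √5 (S(v, u) = √(2 + 3) = √5)
G = 27
d(k, m) = 27
√(15311 + d(S(-4, 13), p(11, 4))) = √(15311 + 27) = √15338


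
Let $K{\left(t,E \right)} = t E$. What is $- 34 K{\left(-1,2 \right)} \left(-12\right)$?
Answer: $-816$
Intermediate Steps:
$K{\left(t,E \right)} = E t$
$- 34 K{\left(-1,2 \right)} \left(-12\right) = - 34 \cdot 2 \left(-1\right) \left(-12\right) = \left(-34\right) \left(-2\right) \left(-12\right) = 68 \left(-12\right) = -816$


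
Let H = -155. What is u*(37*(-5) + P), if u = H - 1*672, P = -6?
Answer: 157957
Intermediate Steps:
u = -827 (u = -155 - 1*672 = -155 - 672 = -827)
u*(37*(-5) + P) = -827*(37*(-5) - 6) = -827*(-185 - 6) = -827*(-191) = 157957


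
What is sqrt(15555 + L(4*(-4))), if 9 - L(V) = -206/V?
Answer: sqrt(248818)/4 ≈ 124.70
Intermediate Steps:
L(V) = 9 + 206/V (L(V) = 9 - (-206)/V = 9 + 206/V)
sqrt(15555 + L(4*(-4))) = sqrt(15555 + (9 + 206/((4*(-4))))) = sqrt(15555 + (9 + 206/(-16))) = sqrt(15555 + (9 + 206*(-1/16))) = sqrt(15555 + (9 - 103/8)) = sqrt(15555 - 31/8) = sqrt(124409/8) = sqrt(248818)/4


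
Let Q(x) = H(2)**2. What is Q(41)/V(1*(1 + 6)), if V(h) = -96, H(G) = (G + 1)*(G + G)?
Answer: -3/2 ≈ -1.5000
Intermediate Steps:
H(G) = 2*G*(1 + G) (H(G) = (1 + G)*(2*G) = 2*G*(1 + G))
Q(x) = 144 (Q(x) = (2*2*(1 + 2))**2 = (2*2*3)**2 = 12**2 = 144)
Q(41)/V(1*(1 + 6)) = 144/(-96) = 144*(-1/96) = -3/2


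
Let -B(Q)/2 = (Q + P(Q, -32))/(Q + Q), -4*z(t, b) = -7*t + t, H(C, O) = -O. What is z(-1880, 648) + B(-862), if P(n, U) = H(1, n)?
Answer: -2820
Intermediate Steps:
P(n, U) = -n
z(t, b) = 3*t/2 (z(t, b) = -(-7*t + t)/4 = -(-3)*t/2 = 3*t/2)
B(Q) = 0 (B(Q) = -2*(Q - Q)/(Q + Q) = -0/(2*Q) = -0*1/(2*Q) = -2*0 = 0)
z(-1880, 648) + B(-862) = (3/2)*(-1880) + 0 = -2820 + 0 = -2820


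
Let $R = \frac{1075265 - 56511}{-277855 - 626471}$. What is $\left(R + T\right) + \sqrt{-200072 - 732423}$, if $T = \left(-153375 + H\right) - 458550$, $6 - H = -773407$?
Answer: $\frac{73018389167}{452163} + i \sqrt{932495} \approx 1.6149 \cdot 10^{5} + 965.66 i$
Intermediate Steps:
$H = 773413$ ($H = 6 - -773407 = 6 + 773407 = 773413$)
$R = - \frac{509377}{452163}$ ($R = \frac{1018754}{-904326} = 1018754 \left(- \frac{1}{904326}\right) = - \frac{509377}{452163} \approx -1.1265$)
$T = 161488$ ($T = \left(-153375 + 773413\right) - 458550 = 620038 - 458550 = 161488$)
$\left(R + T\right) + \sqrt{-200072 - 732423} = \left(- \frac{509377}{452163} + 161488\right) + \sqrt{-200072 - 732423} = \frac{73018389167}{452163} + \sqrt{-932495} = \frac{73018389167}{452163} + i \sqrt{932495}$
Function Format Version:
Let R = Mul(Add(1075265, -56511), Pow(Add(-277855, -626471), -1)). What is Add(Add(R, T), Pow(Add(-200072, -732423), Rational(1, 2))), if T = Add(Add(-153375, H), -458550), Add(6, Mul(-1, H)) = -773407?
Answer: Add(Rational(73018389167, 452163), Mul(I, Pow(932495, Rational(1, 2)))) ≈ Add(1.6149e+5, Mul(965.66, I))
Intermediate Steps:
H = 773413 (H = Add(6, Mul(-1, -773407)) = Add(6, 773407) = 773413)
R = Rational(-509377, 452163) (R = Mul(1018754, Pow(-904326, -1)) = Mul(1018754, Rational(-1, 904326)) = Rational(-509377, 452163) ≈ -1.1265)
T = 161488 (T = Add(Add(-153375, 773413), -458550) = Add(620038, -458550) = 161488)
Add(Add(R, T), Pow(Add(-200072, -732423), Rational(1, 2))) = Add(Add(Rational(-509377, 452163), 161488), Pow(Add(-200072, -732423), Rational(1, 2))) = Add(Rational(73018389167, 452163), Pow(-932495, Rational(1, 2))) = Add(Rational(73018389167, 452163), Mul(I, Pow(932495, Rational(1, 2))))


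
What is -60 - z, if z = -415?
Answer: 355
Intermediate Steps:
-60 - z = -60 - 1*(-415) = -60 + 415 = 355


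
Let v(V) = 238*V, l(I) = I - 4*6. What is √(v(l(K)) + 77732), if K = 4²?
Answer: 2*√18957 ≈ 275.37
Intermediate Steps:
K = 16
l(I) = -24 + I (l(I) = I - 24 = -24 + I)
√(v(l(K)) + 77732) = √(238*(-24 + 16) + 77732) = √(238*(-8) + 77732) = √(-1904 + 77732) = √75828 = 2*√18957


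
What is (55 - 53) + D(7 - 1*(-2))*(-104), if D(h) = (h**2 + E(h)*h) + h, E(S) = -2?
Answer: -7486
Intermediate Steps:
D(h) = h**2 - h (D(h) = (h**2 - 2*h) + h = h**2 - h)
(55 - 53) + D(7 - 1*(-2))*(-104) = (55 - 53) + ((7 - 1*(-2))*(-1 + (7 - 1*(-2))))*(-104) = 2 + ((7 + 2)*(-1 + (7 + 2)))*(-104) = 2 + (9*(-1 + 9))*(-104) = 2 + (9*8)*(-104) = 2 + 72*(-104) = 2 - 7488 = -7486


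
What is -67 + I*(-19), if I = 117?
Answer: -2290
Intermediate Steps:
-67 + I*(-19) = -67 + 117*(-19) = -67 - 2223 = -2290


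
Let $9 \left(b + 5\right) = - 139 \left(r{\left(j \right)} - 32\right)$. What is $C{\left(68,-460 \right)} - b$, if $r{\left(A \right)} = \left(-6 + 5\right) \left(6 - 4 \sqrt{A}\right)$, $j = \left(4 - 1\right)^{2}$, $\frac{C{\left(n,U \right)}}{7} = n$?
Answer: $\frac{715}{9} \approx 79.444$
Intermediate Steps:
$C{\left(n,U \right)} = 7 n$
$j = 9$ ($j = 3^{2} = 9$)
$r{\left(A \right)} = -6 + 4 \sqrt{A}$ ($r{\left(A \right)} = - (6 - 4 \sqrt{A}) = -6 + 4 \sqrt{A}$)
$b = \frac{3569}{9}$ ($b = -5 + \frac{\left(-139\right) \left(\left(-6 + 4 \sqrt{9}\right) - 32\right)}{9} = -5 + \frac{\left(-139\right) \left(\left(-6 + 4 \cdot 3\right) - 32\right)}{9} = -5 + \frac{\left(-139\right) \left(\left(-6 + 12\right) - 32\right)}{9} = -5 + \frac{\left(-139\right) \left(6 - 32\right)}{9} = -5 + \frac{\left(-139\right) \left(-26\right)}{9} = -5 + \frac{1}{9} \cdot 3614 = -5 + \frac{3614}{9} = \frac{3569}{9} \approx 396.56$)
$C{\left(68,-460 \right)} - b = 7 \cdot 68 - \frac{3569}{9} = 476 - \frac{3569}{9} = \frac{715}{9}$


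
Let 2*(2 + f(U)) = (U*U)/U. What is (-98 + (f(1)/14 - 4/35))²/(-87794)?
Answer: -189090001/1720762400 ≈ -0.10989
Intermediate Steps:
f(U) = -2 + U/2 (f(U) = -2 + ((U*U)/U)/2 = -2 + (U²/U)/2 = -2 + U/2)
(-98 + (f(1)/14 - 4/35))²/(-87794) = (-98 + ((-2 + (½)*1)/14 - 4/35))²/(-87794) = (-98 + ((-2 + ½)*(1/14) - 4*1/35))²*(-1/87794) = (-98 + (-3/2*1/14 - 4/35))²*(-1/87794) = (-98 + (-3/28 - 4/35))²*(-1/87794) = (-98 - 31/140)²*(-1/87794) = (-13751/140)²*(-1/87794) = (189090001/19600)*(-1/87794) = -189090001/1720762400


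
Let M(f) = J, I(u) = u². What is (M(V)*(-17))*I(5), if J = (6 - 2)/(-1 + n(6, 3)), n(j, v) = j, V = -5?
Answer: -340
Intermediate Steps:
J = ⅘ (J = (6 - 2)/(-1 + 6) = 4/5 = 4*(⅕) = ⅘ ≈ 0.80000)
M(f) = ⅘
(M(V)*(-17))*I(5) = ((⅘)*(-17))*5² = -68/5*25 = -340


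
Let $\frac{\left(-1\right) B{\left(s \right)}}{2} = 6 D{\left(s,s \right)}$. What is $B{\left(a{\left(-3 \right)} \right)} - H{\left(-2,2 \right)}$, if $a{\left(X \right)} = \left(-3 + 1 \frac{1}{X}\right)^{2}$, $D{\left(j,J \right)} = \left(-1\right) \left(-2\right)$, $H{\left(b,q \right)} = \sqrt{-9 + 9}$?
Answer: $-24$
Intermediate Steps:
$H{\left(b,q \right)} = 0$ ($H{\left(b,q \right)} = \sqrt{0} = 0$)
$D{\left(j,J \right)} = 2$
$a{\left(X \right)} = \left(-3 + \frac{1}{X}\right)^{2}$
$B{\left(s \right)} = -24$ ($B{\left(s \right)} = - 2 \cdot 6 \cdot 2 = \left(-2\right) 12 = -24$)
$B{\left(a{\left(-3 \right)} \right)} - H{\left(-2,2 \right)} = -24 - 0 = -24 + 0 = -24$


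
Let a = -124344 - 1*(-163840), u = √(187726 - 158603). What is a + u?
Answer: 39496 + √29123 ≈ 39667.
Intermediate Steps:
u = √29123 ≈ 170.65
a = 39496 (a = -124344 + 163840 = 39496)
a + u = 39496 + √29123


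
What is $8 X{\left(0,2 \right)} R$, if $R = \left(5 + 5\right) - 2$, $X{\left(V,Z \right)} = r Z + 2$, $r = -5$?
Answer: $-512$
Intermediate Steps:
$X{\left(V,Z \right)} = 2 - 5 Z$ ($X{\left(V,Z \right)} = - 5 Z + 2 = 2 - 5 Z$)
$R = 8$ ($R = 10 - 2 = 8$)
$8 X{\left(0,2 \right)} R = 8 \left(2 - 10\right) 8 = 8 \left(-8\right) 8 = \left(-64\right) 8 = -512$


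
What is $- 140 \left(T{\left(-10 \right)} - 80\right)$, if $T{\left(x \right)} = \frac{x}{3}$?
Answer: $\frac{35000}{3} \approx 11667.0$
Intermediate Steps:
$T{\left(x \right)} = \frac{x}{3}$ ($T{\left(x \right)} = x \frac{1}{3} = \frac{x}{3}$)
$- 140 \left(T{\left(-10 \right)} - 80\right) = - 140 \left(\frac{1}{3} \left(-10\right) - 80\right) = - 140 \left(- \frac{10}{3} - 80\right) = \left(-140\right) \left(- \frac{250}{3}\right) = \frac{35000}{3}$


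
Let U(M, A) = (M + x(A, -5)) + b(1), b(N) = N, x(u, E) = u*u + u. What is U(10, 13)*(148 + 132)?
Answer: 54040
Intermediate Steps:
x(u, E) = u + u**2 (x(u, E) = u**2 + u = u + u**2)
U(M, A) = 1 + M + A*(1 + A) (U(M, A) = (M + A*(1 + A)) + 1 = 1 + M + A*(1 + A))
U(10, 13)*(148 + 132) = (1 + 10 + 13*(1 + 13))*(148 + 132) = (1 + 10 + 13*14)*280 = (1 + 10 + 182)*280 = 193*280 = 54040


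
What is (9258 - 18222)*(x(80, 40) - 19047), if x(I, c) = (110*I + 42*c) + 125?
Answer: 75674088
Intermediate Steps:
x(I, c) = 125 + 42*c + 110*I (x(I, c) = (42*c + 110*I) + 125 = 125 + 42*c + 110*I)
(9258 - 18222)*(x(80, 40) - 19047) = (9258 - 18222)*((125 + 42*40 + 110*80) - 19047) = -8964*((125 + 1680 + 8800) - 19047) = -8964*(10605 - 19047) = -8964*(-8442) = 75674088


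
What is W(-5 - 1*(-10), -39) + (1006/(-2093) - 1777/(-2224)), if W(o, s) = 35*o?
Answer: 816077517/4654832 ≈ 175.32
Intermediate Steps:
W(-5 - 1*(-10), -39) + (1006/(-2093) - 1777/(-2224)) = 35*(-5 - 1*(-10)) + (1006/(-2093) - 1777/(-2224)) = 35*(-5 + 10) + (1006*(-1/2093) - 1777*(-1/2224)) = 35*5 + (-1006/2093 + 1777/2224) = 175 + 1481917/4654832 = 816077517/4654832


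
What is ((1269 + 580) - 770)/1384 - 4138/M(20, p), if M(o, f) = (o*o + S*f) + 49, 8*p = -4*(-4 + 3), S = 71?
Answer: -10408433/1341096 ≈ -7.7611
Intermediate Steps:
p = ½ (p = (-4*(-4 + 3))/8 = (-4*(-1))/8 = (⅛)*4 = ½ ≈ 0.50000)
M(o, f) = 49 + o² + 71*f (M(o, f) = (o*o + 71*f) + 49 = (o² + 71*f) + 49 = 49 + o² + 71*f)
((1269 + 580) - 770)/1384 - 4138/M(20, p) = ((1269 + 580) - 770)/1384 - 4138/(49 + 20² + 71*(½)) = (1849 - 770)*(1/1384) - 4138/(49 + 400 + 71/2) = 1079*(1/1384) - 4138/969/2 = 1079/1384 - 4138*2/969 = 1079/1384 - 8276/969 = -10408433/1341096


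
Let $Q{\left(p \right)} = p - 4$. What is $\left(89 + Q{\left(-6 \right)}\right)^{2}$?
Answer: $6241$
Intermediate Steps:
$Q{\left(p \right)} = -4 + p$
$\left(89 + Q{\left(-6 \right)}\right)^{2} = \left(89 - 10\right)^{2} = 79^{2} = 6241$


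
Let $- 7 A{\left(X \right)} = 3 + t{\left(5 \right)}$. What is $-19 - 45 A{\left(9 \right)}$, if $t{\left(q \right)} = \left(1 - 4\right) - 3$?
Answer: $- \frac{268}{7} \approx -38.286$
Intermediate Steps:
$t{\left(q \right)} = -6$ ($t{\left(q \right)} = -3 - 3 = -6$)
$A{\left(X \right)} = \frac{3}{7}$ ($A{\left(X \right)} = - \frac{3 - 6}{7} = \left(- \frac{1}{7}\right) \left(-3\right) = \frac{3}{7}$)
$-19 - 45 A{\left(9 \right)} = -19 - \frac{135}{7} = - \frac{268}{7}$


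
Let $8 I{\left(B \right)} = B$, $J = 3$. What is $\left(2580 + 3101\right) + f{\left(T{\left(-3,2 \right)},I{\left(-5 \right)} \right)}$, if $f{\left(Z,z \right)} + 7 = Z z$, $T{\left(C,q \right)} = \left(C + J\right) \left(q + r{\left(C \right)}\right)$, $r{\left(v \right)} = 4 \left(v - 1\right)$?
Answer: $5674$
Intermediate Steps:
$I{\left(B \right)} = \frac{B}{8}$
$r{\left(v \right)} = -4 + 4 v$ ($r{\left(v \right)} = 4 \left(-1 + v\right) = -4 + 4 v$)
$T{\left(C,q \right)} = \left(3 + C\right) \left(-4 + q + 4 C\right)$ ($T{\left(C,q \right)} = \left(C + 3\right) \left(q + \left(-4 + 4 C\right)\right) = \left(3 + C\right) \left(-4 + q + 4 C\right)$)
$f{\left(Z,z \right)} = -7 + Z z$
$\left(2580 + 3101\right) + f{\left(T{\left(-3,2 \right)},I{\left(-5 \right)} \right)} = \left(2580 + 3101\right) - \left(7 - \left(-12 + 3 \cdot 2 + 4 \left(-3\right)^{2} + 8 \left(-3\right) - 6\right) \frac{1}{8} \left(-5\right)\right) = 5681 - \left(7 - \left(-12 + 6 + 4 \cdot 9 - 24 - 6\right) \left(- \frac{5}{8}\right)\right) = 5681 - \left(7 - \left(-12 + 6 + 36 - 24 - 6\right) \left(- \frac{5}{8}\right)\right) = 5681 + \left(-7 + 0 \left(- \frac{5}{8}\right)\right) = 5681 + \left(-7 + 0\right) = 5681 - 7 = 5674$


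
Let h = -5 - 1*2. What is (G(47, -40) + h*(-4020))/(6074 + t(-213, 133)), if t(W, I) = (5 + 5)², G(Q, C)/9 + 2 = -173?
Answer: 1265/294 ≈ 4.3027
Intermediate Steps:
G(Q, C) = -1575 (G(Q, C) = -18 + 9*(-173) = -18 - 1557 = -1575)
t(W, I) = 100 (t(W, I) = 10² = 100)
h = -7 (h = -5 - 2 = -7)
(G(47, -40) + h*(-4020))/(6074 + t(-213, 133)) = (-1575 - 7*(-4020))/(6074 + 100) = (-1575 + 28140)/6174 = 26565*(1/6174) = 1265/294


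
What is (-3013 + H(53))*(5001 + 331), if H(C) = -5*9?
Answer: -16305256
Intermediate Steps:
H(C) = -45
(-3013 + H(53))*(5001 + 331) = (-3013 - 45)*(5001 + 331) = -3058*5332 = -16305256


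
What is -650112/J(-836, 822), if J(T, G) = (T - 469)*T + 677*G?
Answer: -108352/274579 ≈ -0.39461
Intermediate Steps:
J(T, G) = 677*G + T*(-469 + T) (J(T, G) = (-469 + T)*T + 677*G = T*(-469 + T) + 677*G = 677*G + T*(-469 + T))
-650112/J(-836, 822) = -650112/((-836)**2 - 469*(-836) + 677*822) = -650112/(698896 + 392084 + 556494) = -650112/1647474 = -650112*1/1647474 = -108352/274579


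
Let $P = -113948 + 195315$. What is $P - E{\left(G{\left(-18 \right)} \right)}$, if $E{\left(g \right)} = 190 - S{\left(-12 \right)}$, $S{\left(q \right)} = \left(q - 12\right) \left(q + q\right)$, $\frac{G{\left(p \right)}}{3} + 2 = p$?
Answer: $81753$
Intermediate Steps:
$P = 81367$
$G{\left(p \right)} = -6 + 3 p$
$S{\left(q \right)} = 2 q \left(-12 + q\right)$ ($S{\left(q \right)} = \left(-12 + q\right) 2 q = 2 q \left(-12 + q\right)$)
$E{\left(g \right)} = -386$ ($E{\left(g \right)} = 190 - 2 \left(-12\right) \left(-12 - 12\right) = 190 - 2 \left(-12\right) \left(-24\right) = 190 - 576 = -386$)
$P - E{\left(G{\left(-18 \right)} \right)} = 81367 - -386 = 81367 + 386 = 81753$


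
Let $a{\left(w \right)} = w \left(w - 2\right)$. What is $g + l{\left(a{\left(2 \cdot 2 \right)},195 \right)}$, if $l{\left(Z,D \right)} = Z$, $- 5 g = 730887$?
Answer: $- \frac{730847}{5} \approx -1.4617 \cdot 10^{5}$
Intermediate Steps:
$g = - \frac{730887}{5}$ ($g = \left(- \frac{1}{5}\right) 730887 = - \frac{730887}{5} \approx -1.4618 \cdot 10^{5}$)
$a{\left(w \right)} = w \left(-2 + w\right)$
$g + l{\left(a{\left(2 \cdot 2 \right)},195 \right)} = - \frac{730887}{5} + 2 \cdot 2 \left(-2 + 2 \cdot 2\right) = - \frac{730887}{5} + 4 \left(-2 + 4\right) = - \frac{730887}{5} + 4 \cdot 2 = - \frac{730887}{5} + 8 = - \frac{730847}{5}$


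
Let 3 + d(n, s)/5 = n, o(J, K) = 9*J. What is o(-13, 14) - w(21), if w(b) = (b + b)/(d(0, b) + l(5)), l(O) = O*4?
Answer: -627/5 ≈ -125.40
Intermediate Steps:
l(O) = 4*O
d(n, s) = -15 + 5*n
w(b) = 2*b/5 (w(b) = (b + b)/((-15 + 5*0) + 4*5) = (2*b)/((-15 + 0) + 20) = (2*b)/(-15 + 20) = (2*b)/5 = (2*b)*(1/5) = 2*b/5)
o(-13, 14) - w(21) = 9*(-13) - 2*21/5 = -117 - 1*42/5 = -117 - 42/5 = -627/5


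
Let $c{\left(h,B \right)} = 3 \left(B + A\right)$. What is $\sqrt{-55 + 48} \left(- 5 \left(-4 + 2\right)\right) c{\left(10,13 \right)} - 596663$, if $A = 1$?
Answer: $-596663 + 420 i \sqrt{7} \approx -5.9666 \cdot 10^{5} + 1111.2 i$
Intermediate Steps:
$c{\left(h,B \right)} = 3 + 3 B$ ($c{\left(h,B \right)} = 3 \left(B + 1\right) = 3 \left(1 + B\right) = 3 + 3 B$)
$\sqrt{-55 + 48} \left(- 5 \left(-4 + 2\right)\right) c{\left(10,13 \right)} - 596663 = \sqrt{-55 + 48} \left(- 5 \left(-4 + 2\right)\right) \left(3 + 3 \cdot 13\right) - 596663 = \sqrt{-7} \left(\left(-5\right) \left(-2\right)\right) \left(3 + 39\right) - 596663 = i \sqrt{7} \cdot 10 \cdot 42 - 596663 = 10 i \sqrt{7} \cdot 42 - 596663 = 420 i \sqrt{7} - 596663 = -596663 + 420 i \sqrt{7}$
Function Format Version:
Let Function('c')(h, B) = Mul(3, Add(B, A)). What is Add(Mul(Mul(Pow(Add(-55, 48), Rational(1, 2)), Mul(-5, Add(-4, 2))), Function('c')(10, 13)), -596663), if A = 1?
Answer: Add(-596663, Mul(420, I, Pow(7, Rational(1, 2)))) ≈ Add(-5.9666e+5, Mul(1111.2, I))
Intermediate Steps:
Function('c')(h, B) = Add(3, Mul(3, B)) (Function('c')(h, B) = Mul(3, Add(B, 1)) = Mul(3, Add(1, B)) = Add(3, Mul(3, B)))
Add(Mul(Mul(Pow(Add(-55, 48), Rational(1, 2)), Mul(-5, Add(-4, 2))), Function('c')(10, 13)), -596663) = Add(Mul(Mul(Pow(Add(-55, 48), Rational(1, 2)), Mul(-5, Add(-4, 2))), Add(3, Mul(3, 13))), -596663) = Add(Mul(Mul(Pow(-7, Rational(1, 2)), Mul(-5, -2)), Add(3, 39)), -596663) = Add(Mul(Mul(Mul(I, Pow(7, Rational(1, 2))), 10), 42), -596663) = Add(Mul(Mul(10, I, Pow(7, Rational(1, 2))), 42), -596663) = Add(Mul(420, I, Pow(7, Rational(1, 2))), -596663) = Add(-596663, Mul(420, I, Pow(7, Rational(1, 2))))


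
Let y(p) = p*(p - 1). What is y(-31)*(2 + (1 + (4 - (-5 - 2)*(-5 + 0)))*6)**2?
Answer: 31430528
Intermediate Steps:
y(p) = p*(-1 + p)
y(-31)*(2 + (1 + (4 - (-5 - 2)*(-5 + 0)))*6)**2 = (-31*(-1 - 31))*(2 + (1 + (4 - (-5 - 2)*(-5 + 0)))*6)**2 = (-31*(-32))*(2 + (1 + (4 - (-7)*(-5)))*6)**2 = 992*(2 + (1 + (4 - 1*35))*6)**2 = 992*(2 + (1 + (4 - 35))*6)**2 = 992*(2 + (1 - 31)*6)**2 = 992*(2 - 30*6)**2 = 992*(2 - 180)**2 = 992*(-178)**2 = 992*31684 = 31430528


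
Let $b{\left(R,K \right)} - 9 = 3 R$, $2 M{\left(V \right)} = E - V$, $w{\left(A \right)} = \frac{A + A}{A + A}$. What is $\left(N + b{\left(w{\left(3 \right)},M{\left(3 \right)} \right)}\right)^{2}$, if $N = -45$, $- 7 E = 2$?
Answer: $1089$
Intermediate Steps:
$E = - \frac{2}{7}$ ($E = \left(- \frac{1}{7}\right) 2 = - \frac{2}{7} \approx -0.28571$)
$w{\left(A \right)} = 1$ ($w{\left(A \right)} = \frac{2 A}{2 A} = 2 A \frac{1}{2 A} = 1$)
$M{\left(V \right)} = - \frac{1}{7} - \frac{V}{2}$ ($M{\left(V \right)} = \frac{- \frac{2}{7} - V}{2} = - \frac{1}{7} - \frac{V}{2}$)
$b{\left(R,K \right)} = 9 + 3 R$
$\left(N + b{\left(w{\left(3 \right)},M{\left(3 \right)} \right)}\right)^{2} = \left(-45 + \left(9 + 3 \cdot 1\right)\right)^{2} = \left(-45 + \left(9 + 3\right)\right)^{2} = \left(-45 + 12\right)^{2} = \left(-33\right)^{2} = 1089$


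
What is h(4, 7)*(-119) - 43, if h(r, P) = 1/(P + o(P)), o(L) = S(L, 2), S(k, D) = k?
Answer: -103/2 ≈ -51.500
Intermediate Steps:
o(L) = L
h(r, P) = 1/(2*P) (h(r, P) = 1/(P + P) = 1/(2*P))
h(4, 7)*(-119) - 43 = ((½)/7)*(-119) - 43 = ((½)*(⅐))*(-119) - 43 = (1/14)*(-119) - 43 = -17/2 - 43 = -103/2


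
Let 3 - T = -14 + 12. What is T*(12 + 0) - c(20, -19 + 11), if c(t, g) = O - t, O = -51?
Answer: 131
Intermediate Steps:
T = 5 (T = 3 - (-14 + 12) = 3 - 1*(-2) = 3 + 2 = 5)
c(t, g) = -51 - t
T*(12 + 0) - c(20, -19 + 11) = 5*(12 + 0) - (-51 - 1*20) = 5*12 - (-51 - 20) = 60 - 1*(-71) = 60 + 71 = 131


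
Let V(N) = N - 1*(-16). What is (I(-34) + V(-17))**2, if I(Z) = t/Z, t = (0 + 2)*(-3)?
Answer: 196/289 ≈ 0.67820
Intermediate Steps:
V(N) = 16 + N (V(N) = N + 16 = 16 + N)
t = -6 (t = 2*(-3) = -6)
I(Z) = -6/Z
(I(-34) + V(-17))**2 = (-6/(-34) + (16 - 17))**2 = (-6*(-1/34) - 1)**2 = (3/17 - 1)**2 = (-14/17)**2 = 196/289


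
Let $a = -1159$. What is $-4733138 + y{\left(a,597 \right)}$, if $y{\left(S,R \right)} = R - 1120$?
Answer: $-4733661$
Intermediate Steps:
$y{\left(S,R \right)} = -1120 + R$
$-4733138 + y{\left(a,597 \right)} = -4733138 + \left(-1120 + 597\right) = -4733138 - 523 = -4733661$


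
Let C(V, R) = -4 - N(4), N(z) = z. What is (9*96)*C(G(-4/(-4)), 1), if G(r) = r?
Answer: -6912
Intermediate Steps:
C(V, R) = -8 (C(V, R) = -4 - 1*4 = -4 - 4 = -8)
(9*96)*C(G(-4/(-4)), 1) = (9*96)*(-8) = 864*(-8) = -6912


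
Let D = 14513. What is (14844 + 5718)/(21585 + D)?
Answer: 10281/18049 ≈ 0.56962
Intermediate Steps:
(14844 + 5718)/(21585 + D) = (14844 + 5718)/(21585 + 14513) = 20562/36098 = 20562*(1/36098) = 10281/18049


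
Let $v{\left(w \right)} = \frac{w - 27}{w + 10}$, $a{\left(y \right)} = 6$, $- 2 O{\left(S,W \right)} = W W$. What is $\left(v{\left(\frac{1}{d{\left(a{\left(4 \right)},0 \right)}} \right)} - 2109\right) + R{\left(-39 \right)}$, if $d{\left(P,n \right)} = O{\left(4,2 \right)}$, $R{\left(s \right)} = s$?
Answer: $- \frac{40867}{19} \approx -2150.9$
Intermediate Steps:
$O{\left(S,W \right)} = - \frac{W^{2}}{2}$ ($O{\left(S,W \right)} = - \frac{W W}{2} = - \frac{W^{2}}{2}$)
$d{\left(P,n \right)} = -2$ ($d{\left(P,n \right)} = - \frac{2^{2}}{2} = \left(- \frac{1}{2}\right) 4 = -2$)
$v{\left(w \right)} = \frac{-27 + w}{10 + w}$
$\left(v{\left(\frac{1}{d{\left(a{\left(4 \right)},0 \right)}} \right)} - 2109\right) + R{\left(-39 \right)} = \left(\frac{-27 + \frac{1}{-2}}{10 + \frac{1}{-2}} - 2109\right) - 39 = \left(\frac{-27 - \frac{1}{2}}{10 - \frac{1}{2}} - 2109\right) - 39 = \left(\frac{1}{\frac{19}{2}} \left(- \frac{55}{2}\right) - 2109\right) - 39 = \left(\frac{2}{19} \left(- \frac{55}{2}\right) - 2109\right) - 39 = \left(- \frac{55}{19} - 2109\right) - 39 = - \frac{40126}{19} - 39 = - \frac{40867}{19}$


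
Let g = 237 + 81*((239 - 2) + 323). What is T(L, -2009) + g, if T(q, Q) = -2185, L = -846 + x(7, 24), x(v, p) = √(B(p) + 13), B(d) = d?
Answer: 43412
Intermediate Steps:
x(v, p) = √(13 + p) (x(v, p) = √(p + 13) = √(13 + p))
L = -846 + √37 (L = -846 + √(13 + 24) = -846 + √37 ≈ -839.92)
g = 45597 (g = 237 + 81*(237 + 323) = 237 + 81*560 = 237 + 45360 = 45597)
T(L, -2009) + g = -2185 + 45597 = 43412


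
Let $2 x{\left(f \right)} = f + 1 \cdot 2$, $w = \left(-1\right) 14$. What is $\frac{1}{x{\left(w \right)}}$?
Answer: $- \frac{1}{6} \approx -0.16667$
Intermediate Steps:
$w = -14$
$x{\left(f \right)} = 1 + \frac{f}{2}$ ($x{\left(f \right)} = \frac{f + 1 \cdot 2}{2} = \frac{f + 2}{2} = \frac{2 + f}{2} = 1 + \frac{f}{2}$)
$\frac{1}{x{\left(w \right)}} = \frac{1}{1 + \frac{1}{2} \left(-14\right)} = \frac{1}{1 - 7} = \frac{1}{-6} = - \frac{1}{6}$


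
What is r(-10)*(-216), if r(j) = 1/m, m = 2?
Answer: -108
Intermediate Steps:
r(j) = ½ (r(j) = 1/2 = ½)
r(-10)*(-216) = (½)*(-216) = -108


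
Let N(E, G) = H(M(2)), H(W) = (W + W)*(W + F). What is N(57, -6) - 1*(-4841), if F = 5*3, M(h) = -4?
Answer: 4753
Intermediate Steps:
F = 15
H(W) = 2*W*(15 + W) (H(W) = (W + W)*(W + 15) = (2*W)*(15 + W) = 2*W*(15 + W))
N(E, G) = -88 (N(E, G) = 2*(-4)*(15 - 4) = 2*(-4)*11 = -88)
N(57, -6) - 1*(-4841) = -88 - 1*(-4841) = -88 + 4841 = 4753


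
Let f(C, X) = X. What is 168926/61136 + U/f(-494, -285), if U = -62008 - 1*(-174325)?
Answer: -1136411367/2903960 ≈ -391.33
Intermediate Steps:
U = 112317 (U = -62008 + 174325 = 112317)
168926/61136 + U/f(-494, -285) = 168926/61136 + 112317/(-285) = 168926*(1/61136) + 112317*(-1/285) = 84463/30568 - 37439/95 = -1136411367/2903960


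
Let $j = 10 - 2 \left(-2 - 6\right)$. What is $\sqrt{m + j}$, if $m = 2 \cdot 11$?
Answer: $4 \sqrt{3} \approx 6.9282$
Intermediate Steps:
$m = 22$
$j = 26$ ($j = 10 - 2 \left(-2 - 6\right) = 10 - -16 = 10 + 16 = 26$)
$\sqrt{m + j} = \sqrt{22 + 26} = \sqrt{48} = 4 \sqrt{3}$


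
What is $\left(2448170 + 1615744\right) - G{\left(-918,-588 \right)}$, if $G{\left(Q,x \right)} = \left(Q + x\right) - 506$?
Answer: $4065926$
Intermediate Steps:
$G{\left(Q,x \right)} = -506 + Q + x$
$\left(2448170 + 1615744\right) - G{\left(-918,-588 \right)} = \left(2448170 + 1615744\right) - \left(-506 - 918 - 588\right) = 4063914 - -2012 = 4063914 + 2012 = 4065926$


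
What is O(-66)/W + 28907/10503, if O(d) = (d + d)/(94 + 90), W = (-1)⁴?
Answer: 983123/483138 ≈ 2.0349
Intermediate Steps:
W = 1
O(d) = d/92 (O(d) = (2*d)/184 = (2*d)*(1/184) = d/92)
O(-66)/W + 28907/10503 = ((1/92)*(-66))/1 + 28907/10503 = -33/46*1 + 28907*(1/10503) = -33/46 + 28907/10503 = 983123/483138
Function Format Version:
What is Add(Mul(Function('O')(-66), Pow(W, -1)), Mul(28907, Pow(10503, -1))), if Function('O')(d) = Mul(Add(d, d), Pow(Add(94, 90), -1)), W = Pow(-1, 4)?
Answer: Rational(983123, 483138) ≈ 2.0349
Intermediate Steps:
W = 1
Function('O')(d) = Mul(Rational(1, 92), d) (Function('O')(d) = Mul(Mul(2, d), Pow(184, -1)) = Mul(Mul(2, d), Rational(1, 184)) = Mul(Rational(1, 92), d))
Add(Mul(Function('O')(-66), Pow(W, -1)), Mul(28907, Pow(10503, -1))) = Add(Mul(Mul(Rational(1, 92), -66), Pow(1, -1)), Mul(28907, Pow(10503, -1))) = Add(Mul(Rational(-33, 46), 1), Mul(28907, Rational(1, 10503))) = Add(Rational(-33, 46), Rational(28907, 10503)) = Rational(983123, 483138)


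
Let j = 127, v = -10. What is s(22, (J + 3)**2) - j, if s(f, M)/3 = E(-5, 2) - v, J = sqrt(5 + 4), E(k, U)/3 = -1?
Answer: -106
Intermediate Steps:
E(k, U) = -3 (E(k, U) = 3*(-1) = -3)
J = 3 (J = sqrt(9) = 3)
s(f, M) = 21 (s(f, M) = 3*(-3 - 1*(-10)) = 3*(-3 + 10) = 3*7 = 21)
s(22, (J + 3)**2) - j = 21 - 1*127 = 21 - 127 = -106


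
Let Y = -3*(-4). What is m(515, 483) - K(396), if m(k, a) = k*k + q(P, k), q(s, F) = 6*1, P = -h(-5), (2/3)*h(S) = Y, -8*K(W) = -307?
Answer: 2121541/8 ≈ 2.6519e+5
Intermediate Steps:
Y = 12
K(W) = 307/8 (K(W) = -⅛*(-307) = 307/8)
h(S) = 18 (h(S) = (3/2)*12 = 18)
P = -18 (P = -1*18 = -18)
q(s, F) = 6
m(k, a) = 6 + k² (m(k, a) = k*k + 6 = k² + 6 = 6 + k²)
m(515, 483) - K(396) = (6 + 515²) - 1*307/8 = (6 + 265225) - 307/8 = 265231 - 307/8 = 2121541/8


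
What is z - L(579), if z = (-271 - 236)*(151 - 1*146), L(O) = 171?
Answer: -2706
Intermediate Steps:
z = -2535 (z = -507*(151 - 146) = -507*5 = -2535)
z - L(579) = -2535 - 1*171 = -2535 - 171 = -2706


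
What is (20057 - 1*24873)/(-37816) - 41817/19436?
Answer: -185968487/91873972 ≈ -2.0242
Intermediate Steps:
(20057 - 1*24873)/(-37816) - 41817/19436 = (20057 - 24873)*(-1/37816) - 41817*1/19436 = -4816*(-1/37816) - 41817/19436 = 602/4727 - 41817/19436 = -185968487/91873972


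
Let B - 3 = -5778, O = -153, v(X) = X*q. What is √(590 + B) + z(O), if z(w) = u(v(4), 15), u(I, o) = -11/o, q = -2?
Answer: -11/15 + I*√5185 ≈ -0.73333 + 72.007*I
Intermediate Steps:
v(X) = -2*X (v(X) = X*(-2) = -2*X)
z(w) = -11/15
B = -5775 (B = 3 - 5778 = -5775)
√(590 + B) + z(O) = √(590 - 5775) - 11/15 = √(-5185) - 11/15 = I*√5185 - 11/15 = -11/15 + I*√5185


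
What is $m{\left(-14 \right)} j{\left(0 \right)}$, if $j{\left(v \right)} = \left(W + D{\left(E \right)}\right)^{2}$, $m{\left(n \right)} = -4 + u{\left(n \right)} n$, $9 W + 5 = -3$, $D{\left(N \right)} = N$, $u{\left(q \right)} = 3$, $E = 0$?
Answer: $- \frac{2944}{81} \approx -36.346$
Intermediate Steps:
$W = - \frac{8}{9}$ ($W = - \frac{5}{9} + \frac{1}{9} \left(-3\right) = - \frac{5}{9} - \frac{1}{3} = - \frac{8}{9} \approx -0.88889$)
$m{\left(n \right)} = -4 + 3 n$
$j{\left(v \right)} = \frac{64}{81}$ ($j{\left(v \right)} = \left(- \frac{8}{9} + 0\right)^{2} = \left(- \frac{8}{9}\right)^{2} = \frac{64}{81}$)
$m{\left(-14 \right)} j{\left(0 \right)} = \left(-4 + 3 \left(-14\right)\right) \frac{64}{81} = \left(-4 - 42\right) \frac{64}{81} = \left(-46\right) \frac{64}{81} = - \frac{2944}{81}$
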